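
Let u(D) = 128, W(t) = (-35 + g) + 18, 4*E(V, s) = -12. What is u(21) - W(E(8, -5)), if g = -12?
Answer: 157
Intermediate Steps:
E(V, s) = -3 (E(V, s) = (1/4)*(-12) = -3)
W(t) = -29 (W(t) = (-35 - 12) + 18 = -47 + 18 = -29)
u(21) - W(E(8, -5)) = 128 - 1*(-29) = 128 + 29 = 157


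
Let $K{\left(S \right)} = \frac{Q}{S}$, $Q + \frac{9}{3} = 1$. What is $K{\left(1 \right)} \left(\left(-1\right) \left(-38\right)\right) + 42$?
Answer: $-34$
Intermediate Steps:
$Q = -2$ ($Q = -3 + 1 = -2$)
$K{\left(S \right)} = - \frac{2}{S}$
$K{\left(1 \right)} \left(\left(-1\right) \left(-38\right)\right) + 42 = - \frac{2}{1} \left(\left(-1\right) \left(-38\right)\right) + 42 = \left(-2\right) 1 \cdot 38 + 42 = \left(-2\right) 38 + 42 = -76 + 42 = -34$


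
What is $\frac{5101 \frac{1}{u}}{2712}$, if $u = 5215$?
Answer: $\frac{5101}{14143080} \approx 0.00036067$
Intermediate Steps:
$\frac{5101 \frac{1}{u}}{2712} = \frac{5101 \cdot \frac{1}{5215}}{2712} = 5101 \cdot \frac{1}{5215} \cdot \frac{1}{2712} = \frac{5101}{5215} \cdot \frac{1}{2712} = \frac{5101}{14143080}$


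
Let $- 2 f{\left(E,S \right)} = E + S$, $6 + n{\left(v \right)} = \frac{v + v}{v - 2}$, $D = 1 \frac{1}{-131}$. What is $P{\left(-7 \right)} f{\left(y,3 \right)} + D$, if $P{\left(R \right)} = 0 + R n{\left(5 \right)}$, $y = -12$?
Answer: $\frac{11003}{131} \approx 83.992$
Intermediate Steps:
$D = - \frac{1}{131}$ ($D = 1 \left(- \frac{1}{131}\right) = - \frac{1}{131} \approx -0.0076336$)
$n{\left(v \right)} = -6 + \frac{2 v}{-2 + v}$ ($n{\left(v \right)} = -6 + \frac{v + v}{v - 2} = -6 + \frac{2 v}{-2 + v}$)
$P{\left(R \right)} = - \frac{8 R}{3}$ ($P{\left(R \right)} = 0 + R \frac{4 \left(3 - 5\right)}{-2 + 5} = 0 + R \frac{4 \left(3 - 5\right)}{3} = 0 + R 4 \cdot \frac{1}{3} \left(-2\right) = 0 + R \left(- \frac{8}{3}\right) = 0 - \frac{8 R}{3} = - \frac{8 R}{3}$)
$f{\left(E,S \right)} = - \frac{E}{2} - \frac{S}{2}$ ($f{\left(E,S \right)} = - \frac{E + S}{2} = - \frac{E}{2} - \frac{S}{2}$)
$P{\left(-7 \right)} f{\left(y,3 \right)} + D = \left(- \frac{8}{3}\right) \left(-7\right) \left(\left(- \frac{1}{2}\right) \left(-12\right) - \frac{3}{2}\right) - \frac{1}{131} = \frac{56 \left(6 - \frac{3}{2}\right)}{3} - \frac{1}{131} = \frac{56}{3} \cdot \frac{9}{2} - \frac{1}{131} = 84 - \frac{1}{131} = \frac{11003}{131}$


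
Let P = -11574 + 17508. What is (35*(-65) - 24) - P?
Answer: -8233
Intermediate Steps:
P = 5934
(35*(-65) - 24) - P = (35*(-65) - 24) - 1*5934 = (-2275 - 24) - 5934 = -2299 - 5934 = -8233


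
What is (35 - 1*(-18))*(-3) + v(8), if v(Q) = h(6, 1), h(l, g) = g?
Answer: -158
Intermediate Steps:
v(Q) = 1
(35 - 1*(-18))*(-3) + v(8) = (35 - 1*(-18))*(-3) + 1 = (35 + 18)*(-3) + 1 = 53*(-3) + 1 = -159 + 1 = -158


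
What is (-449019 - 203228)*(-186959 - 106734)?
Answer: 191560378171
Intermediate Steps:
(-449019 - 203228)*(-186959 - 106734) = -652247*(-293693) = 191560378171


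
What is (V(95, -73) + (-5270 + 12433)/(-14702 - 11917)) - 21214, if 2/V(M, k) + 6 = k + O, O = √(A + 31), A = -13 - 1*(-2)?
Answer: -184895750569/8715621 - 4*√5/6221 ≈ -21214.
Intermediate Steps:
A = -11 (A = -13 + 2 = -11)
O = 2*√5 (O = √(-11 + 31) = √20 = 2*√5 ≈ 4.4721)
V(M, k) = 2/(-6 + k + 2*√5) (V(M, k) = 2/(-6 + (k + 2*√5)) = 2/(-6 + k + 2*√5))
(V(95, -73) + (-5270 + 12433)/(-14702 - 11917)) - 21214 = (2/(-6 - 73 + 2*√5) + (-5270 + 12433)/(-14702 - 11917)) - 21214 = (2/(-79 + 2*√5) + 7163/(-26619)) - 21214 = (2/(-79 + 2*√5) + 7163*(-1/26619)) - 21214 = (2/(-79 + 2*√5) - 377/1401) - 21214 = (-377/1401 + 2/(-79 + 2*√5)) - 21214 = -29721191/1401 + 2/(-79 + 2*√5)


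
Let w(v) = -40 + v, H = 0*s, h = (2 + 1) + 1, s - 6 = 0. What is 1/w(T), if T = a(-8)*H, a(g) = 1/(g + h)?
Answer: -1/40 ≈ -0.025000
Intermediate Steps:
s = 6 (s = 6 + 0 = 6)
h = 4 (h = 3 + 1 = 4)
a(g) = 1/(4 + g) (a(g) = 1/(g + 4) = 1/(4 + g))
H = 0 (H = 0*6 = 0)
T = 0 (T = 0/(4 - 8) = 0/(-4) = -1/4*0 = 0)
1/w(T) = 1/(-40 + 0) = 1/(-40) = -1/40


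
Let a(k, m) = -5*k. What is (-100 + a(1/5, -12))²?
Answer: 10201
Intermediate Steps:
(-100 + a(1/5, -12))² = (-100 - 5/5)² = (-100 - 5*⅕)² = (-100 - 1)² = (-101)² = 10201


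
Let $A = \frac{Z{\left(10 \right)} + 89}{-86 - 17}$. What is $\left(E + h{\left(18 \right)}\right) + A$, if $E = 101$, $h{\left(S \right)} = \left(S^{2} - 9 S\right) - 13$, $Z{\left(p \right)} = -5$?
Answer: $\frac{25666}{103} \approx 249.18$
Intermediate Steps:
$h{\left(S \right)} = -13 + S^{2} - 9 S$
$A = - \frac{84}{103}$ ($A = \frac{-5 + 89}{-86 - 17} = \frac{84}{-103} = 84 \left(- \frac{1}{103}\right) = - \frac{84}{103} \approx -0.81553$)
$\left(E + h{\left(18 \right)}\right) + A = \left(101 - \left(175 - 324\right)\right) - \frac{84}{103} = \left(101 - -149\right) - \frac{84}{103} = \left(101 + 149\right) - \frac{84}{103} = 250 - \frac{84}{103} = \frac{25666}{103}$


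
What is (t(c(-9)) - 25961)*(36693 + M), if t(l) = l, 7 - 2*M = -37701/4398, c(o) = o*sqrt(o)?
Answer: -2793577668505/2932 - 2905381035*I/2932 ≈ -9.5279e+8 - 9.9092e+5*I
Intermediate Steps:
c(o) = o**(3/2)
M = 22829/2932 (M = 7/2 - (-37701)/(2*4398) = 7/2 - 1/2*(-12567/1466) = 7/2 + 12567/2932 = 22829/2932 ≈ 7.7862)
(t(c(-9)) - 25961)*(36693 + M) = ((-9)**(3/2) - 25961)*(36693 + 22829/2932) = (-27*I - 25961)*(107606705/2932) = (-25961 - 27*I)*(107606705/2932) = -2793577668505/2932 - 2905381035*I/2932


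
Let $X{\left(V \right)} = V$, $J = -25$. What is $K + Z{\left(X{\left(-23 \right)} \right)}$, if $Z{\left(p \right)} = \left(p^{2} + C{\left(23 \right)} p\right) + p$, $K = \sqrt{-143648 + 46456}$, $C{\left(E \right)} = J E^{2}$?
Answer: $304681 + 2 i \sqrt{24298} \approx 3.0468 \cdot 10^{5} + 311.76 i$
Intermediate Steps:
$C{\left(E \right)} = - 25 E^{2}$
$K = 2 i \sqrt{24298}$ ($K = \sqrt{-97192} = 2 i \sqrt{24298} \approx 311.76 i$)
$Z{\left(p \right)} = p^{2} - 13224 p$ ($Z{\left(p \right)} = \left(p^{2} + - 25 \cdot 23^{2} p\right) + p = \left(p^{2} + \left(-25\right) 529 p\right) + p = \left(p^{2} - 13225 p\right) + p = p^{2} - 13224 p$)
$K + Z{\left(X{\left(-23 \right)} \right)} = 2 i \sqrt{24298} - 23 \left(-13224 - 23\right) = 2 i \sqrt{24298} - -304681 = 2 i \sqrt{24298} + 304681 = 304681 + 2 i \sqrt{24298}$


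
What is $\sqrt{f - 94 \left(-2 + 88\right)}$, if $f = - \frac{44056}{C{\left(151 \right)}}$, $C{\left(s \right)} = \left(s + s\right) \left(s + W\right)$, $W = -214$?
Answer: $\frac{2 i \sqrt{20315821162}}{3171} \approx 89.898 i$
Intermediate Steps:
$C{\left(s \right)} = 2 s \left(-214 + s\right)$ ($C{\left(s \right)} = \left(s + s\right) \left(s - 214\right) = 2 s \left(-214 + s\right)$)
$f = \frac{22028}{9513}$ ($f = - \frac{44056}{2 \cdot 151 \left(-214 + 151\right)} = - \frac{44056}{2 \cdot 151 \left(-63\right)} = - \frac{44056}{-19026} = \left(-44056\right) \left(- \frac{1}{19026}\right) = \frac{22028}{9513} \approx 2.3156$)
$\sqrt{f - 94 \left(-2 + 88\right)} = \sqrt{\frac{22028}{9513} - 94 \left(-2 + 88\right)} = \sqrt{\frac{22028}{9513} - 8084} = \sqrt{- \frac{76881064}{9513}} = \frac{2 i \sqrt{20315821162}}{3171}$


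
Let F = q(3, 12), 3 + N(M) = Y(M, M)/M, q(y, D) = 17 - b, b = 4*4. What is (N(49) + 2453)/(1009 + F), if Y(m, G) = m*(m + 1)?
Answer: 250/101 ≈ 2.4752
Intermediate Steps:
Y(m, G) = m*(1 + m)
b = 16
q(y, D) = 1 (q(y, D) = 17 - 1*16 = 17 - 16 = 1)
N(M) = -2 + M (N(M) = -3 + (M*(1 + M))/M = -3 + (1 + M) = -2 + M)
F = 1
(N(49) + 2453)/(1009 + F) = ((-2 + 49) + 2453)/(1009 + 1) = (47 + 2453)/1010 = 2500*(1/1010) = 250/101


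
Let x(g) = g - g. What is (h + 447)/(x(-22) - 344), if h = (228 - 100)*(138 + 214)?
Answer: -45503/344 ≈ -132.28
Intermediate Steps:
x(g) = 0
h = 45056 (h = 128*352 = 45056)
(h + 447)/(x(-22) - 344) = (45056 + 447)/(0 - 344) = 45503/(-344) = 45503*(-1/344) = -45503/344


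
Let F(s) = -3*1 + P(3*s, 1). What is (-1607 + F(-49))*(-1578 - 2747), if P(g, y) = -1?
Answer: 6967575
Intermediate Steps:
F(s) = -4 (F(s) = -3*1 - 1 = -3 - 1 = -4)
(-1607 + F(-49))*(-1578 - 2747) = (-1607 - 4)*(-1578 - 2747) = -1611*(-4325) = 6967575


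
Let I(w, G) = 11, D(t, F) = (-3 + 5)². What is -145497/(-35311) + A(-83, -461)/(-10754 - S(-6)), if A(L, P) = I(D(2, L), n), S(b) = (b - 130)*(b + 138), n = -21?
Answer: 1047675827/254168578 ≈ 4.1220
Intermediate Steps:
D(t, F) = 4 (D(t, F) = 2² = 4)
S(b) = (-130 + b)*(138 + b)
A(L, P) = 11
-145497/(-35311) + A(-83, -461)/(-10754 - S(-6)) = -145497/(-35311) + 11/(-10754 - (-17940 + (-6)² + 8*(-6))) = -145497*(-1/35311) + 11/(-10754 - (-17940 + 36 - 48)) = 145497/35311 + 11/(-10754 - 1*(-17952)) = 145497/35311 + 11/(-10754 + 17952) = 145497/35311 + 11/7198 = 1047675827/254168578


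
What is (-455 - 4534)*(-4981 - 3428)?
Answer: 41952501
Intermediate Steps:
(-455 - 4534)*(-4981 - 3428) = -4989*(-8409) = 41952501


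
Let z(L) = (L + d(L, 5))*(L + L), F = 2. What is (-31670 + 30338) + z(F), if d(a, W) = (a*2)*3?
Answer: -1276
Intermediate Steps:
d(a, W) = 6*a (d(a, W) = (2*a)*3 = 6*a)
z(L) = 14*L**2 (z(L) = (L + 6*L)*(L + L) = (7*L)*(2*L) = 14*L**2)
(-31670 + 30338) + z(F) = (-31670 + 30338) + 14*2**2 = -1332 + 14*4 = -1332 + 56 = -1276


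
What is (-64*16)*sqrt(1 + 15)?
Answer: -4096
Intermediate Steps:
(-64*16)*sqrt(1 + 15) = -1024*sqrt(16) = -1024*4 = -4096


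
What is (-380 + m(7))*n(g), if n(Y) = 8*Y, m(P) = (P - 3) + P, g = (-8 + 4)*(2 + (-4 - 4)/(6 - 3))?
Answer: -7872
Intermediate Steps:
g = 8/3 (g = -4*(2 - 8/3) = -4*(-⅔) = 8/3 ≈ 2.6667)
m(P) = -3 + 2*P (m(P) = (-3 + P) + P = -3 + 2*P)
(-380 + m(7))*n(g) = (-380 + (-3 + 2*7))*(8*(8/3)) = (-380 + (-3 + 14))*(64/3) = (-380 + 11)*(64/3) = -369*64/3 = -7872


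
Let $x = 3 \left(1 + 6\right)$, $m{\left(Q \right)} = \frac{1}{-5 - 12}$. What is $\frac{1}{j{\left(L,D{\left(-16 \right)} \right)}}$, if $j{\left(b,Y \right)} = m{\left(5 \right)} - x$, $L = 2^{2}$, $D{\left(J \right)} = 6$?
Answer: $- \frac{17}{358} \approx -0.047486$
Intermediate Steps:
$L = 4$
$m{\left(Q \right)} = - \frac{1}{17}$ ($m{\left(Q \right)} = \frac{1}{-17} = - \frac{1}{17}$)
$x = 21$ ($x = 3 \cdot 7 = 21$)
$j{\left(b,Y \right)} = - \frac{358}{17}$ ($j{\left(b,Y \right)} = - \frac{1}{17} - 21 = - \frac{358}{17}$)
$\frac{1}{j{\left(L,D{\left(-16 \right)} \right)}} = \frac{1}{- \frac{358}{17}} = - \frac{17}{358}$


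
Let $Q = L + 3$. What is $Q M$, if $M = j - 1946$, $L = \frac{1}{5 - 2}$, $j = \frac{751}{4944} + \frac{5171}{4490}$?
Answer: $- \frac{21584730173}{3329784} \approx -6482.3$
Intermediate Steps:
$j = \frac{14468707}{11099280}$ ($j = 751 \cdot \frac{1}{4944} + 5171 \cdot \frac{1}{4490} = \frac{751}{4944} + \frac{5171}{4490} = \frac{14468707}{11099280} \approx 1.3036$)
$L = \frac{1}{3} \approx 0.33333$
$Q = \frac{10}{3}$ ($Q = \frac{1}{3} + 3 = \frac{10}{3} \approx 3.3333$)
$M = - \frac{21584730173}{11099280}$ ($M = \frac{14468707}{11099280} - 1946 = - \frac{21584730173}{11099280} \approx -1944.7$)
$Q M = \frac{10}{3} \left(- \frac{21584730173}{11099280}\right) = - \frac{21584730173}{3329784}$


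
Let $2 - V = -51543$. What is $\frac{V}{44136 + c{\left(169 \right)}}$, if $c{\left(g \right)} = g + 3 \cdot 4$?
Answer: $\frac{3965}{3409} \approx 1.1631$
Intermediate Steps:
$V = 51545$ ($V = 2 - -51543 = 2 + 51543 = 51545$)
$c{\left(g \right)} = 12 + g$ ($c{\left(g \right)} = g + 12 = 12 + g$)
$\frac{V}{44136 + c{\left(169 \right)}} = \frac{51545}{44136 + \left(12 + 169\right)} = \frac{51545}{44136 + 181} = \frac{51545}{44317} = 51545 \cdot \frac{1}{44317} = \frac{3965}{3409}$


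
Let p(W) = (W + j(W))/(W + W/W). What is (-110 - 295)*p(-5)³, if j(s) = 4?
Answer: -405/64 ≈ -6.3281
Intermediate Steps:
p(W) = (4 + W)/(1 + W) (p(W) = (W + 4)/(W + W/W) = (4 + W)/(W + 1) = (4 + W)/(1 + W))
(-110 - 295)*p(-5)³ = (-110 - 295)*((4 - 5)/(1 - 5))³ = -405*(-1/(-4))³ = -405*(-¼*(-1))³ = -405*(¼)³ = -405*1/64 = -405/64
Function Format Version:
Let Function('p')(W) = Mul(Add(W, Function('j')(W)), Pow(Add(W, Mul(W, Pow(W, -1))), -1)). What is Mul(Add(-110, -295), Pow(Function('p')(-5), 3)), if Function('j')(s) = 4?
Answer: Rational(-405, 64) ≈ -6.3281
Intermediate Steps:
Function('p')(W) = Mul(Pow(Add(1, W), -1), Add(4, W)) (Function('p')(W) = Mul(Add(W, 4), Pow(Add(W, Mul(W, Pow(W, -1))), -1)) = Mul(Add(4, W), Pow(Add(W, 1), -1)) = Mul(Add(4, W), Pow(Add(1, W), -1)) = Mul(Pow(Add(1, W), -1), Add(4, W)))
Mul(Add(-110, -295), Pow(Function('p')(-5), 3)) = Mul(Add(-110, -295), Pow(Mul(Pow(Add(1, -5), -1), Add(4, -5)), 3)) = Mul(-405, Pow(Mul(Pow(-4, -1), -1), 3)) = Mul(-405, Pow(Mul(Rational(-1, 4), -1), 3)) = Mul(-405, Pow(Rational(1, 4), 3)) = Mul(-405, Rational(1, 64)) = Rational(-405, 64)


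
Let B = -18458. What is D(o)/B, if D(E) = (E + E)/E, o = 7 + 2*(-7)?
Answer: -1/9229 ≈ -0.00010835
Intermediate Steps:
o = -7 (o = 7 - 14 = -7)
D(E) = 2 (D(E) = (2*E)/E = 2)
D(o)/B = 2/(-18458) = 2*(-1/18458) = -1/9229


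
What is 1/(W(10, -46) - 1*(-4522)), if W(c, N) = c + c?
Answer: 1/4542 ≈ 0.00022017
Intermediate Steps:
W(c, N) = 2*c
1/(W(10, -46) - 1*(-4522)) = 1/(2*10 - 1*(-4522)) = 1/(20 + 4522) = 1/4542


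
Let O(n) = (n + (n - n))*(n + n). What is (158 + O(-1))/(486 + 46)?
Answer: 40/133 ≈ 0.30075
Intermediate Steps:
O(n) = 2*n² (O(n) = (n + 0)*(2*n) = n*(2*n) = 2*n²)
(158 + O(-1))/(486 + 46) = (158 + 2*(-1)²)/(486 + 46) = (158 + 2*1)/532 = (158 + 2)*(1/532) = 160*(1/532) = 40/133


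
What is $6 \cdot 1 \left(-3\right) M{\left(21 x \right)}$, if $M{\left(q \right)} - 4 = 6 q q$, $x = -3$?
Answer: $-428724$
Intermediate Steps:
$M{\left(q \right)} = 4 + 6 q^{2}$ ($M{\left(q \right)} = 4 + 6 q q = 4 + 6 q^{2}$)
$6 \cdot 1 \left(-3\right) M{\left(21 x \right)} = 6 \cdot 1 \left(-3\right) \left(4 + 6 \left(21 \left(-3\right)\right)^{2}\right) = 6 \left(-3\right) \left(4 + 6 \left(-63\right)^{2}\right) = - 18 \left(4 + 6 \cdot 3969\right) = - 18 \left(4 + 23814\right) = \left(-18\right) 23818 = -428724$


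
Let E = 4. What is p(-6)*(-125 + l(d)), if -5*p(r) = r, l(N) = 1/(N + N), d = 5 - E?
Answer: -747/5 ≈ -149.40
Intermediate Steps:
d = 1 (d = 5 - 1*4 = 5 - 4 = 1)
l(N) = 1/(2*N)
p(r) = -r/5
p(-6)*(-125 + l(d)) = (-⅕*(-6))*(-125 + (½)/1) = 6*(-125 + (½)*1)/5 = 6*(-125 + ½)/5 = (6/5)*(-249/2) = -747/5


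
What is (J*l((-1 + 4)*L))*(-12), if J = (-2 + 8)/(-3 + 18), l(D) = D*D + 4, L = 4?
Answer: -3552/5 ≈ -710.40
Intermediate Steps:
l(D) = 4 + D**2 (l(D) = D**2 + 4 = 4 + D**2)
J = 2/5 (J = 6/15 = 6*(1/15) = 2/5 ≈ 0.40000)
(J*l((-1 + 4)*L))*(-12) = (2*(4 + ((-1 + 4)*4)**2)/5)*(-12) = (2*(4 + (3*4)**2)/5)*(-12) = (2*(4 + 12**2)/5)*(-12) = (2*(4 + 144)/5)*(-12) = ((2/5)*148)*(-12) = (296/5)*(-12) = -3552/5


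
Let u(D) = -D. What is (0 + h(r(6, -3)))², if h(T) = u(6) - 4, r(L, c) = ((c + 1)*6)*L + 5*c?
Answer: 100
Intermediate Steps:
r(L, c) = 5*c + L*(6 + 6*c) (r(L, c) = ((1 + c)*6)*L + 5*c = (6 + 6*c)*L + 5*c = L*(6 + 6*c) + 5*c = 5*c + L*(6 + 6*c))
h(T) = -10 (h(T) = -1*6 - 4 = -6 - 4 = -10)
(0 + h(r(6, -3)))² = (0 - 10)² = (-10)² = 100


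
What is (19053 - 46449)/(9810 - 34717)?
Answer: 27396/24907 ≈ 1.0999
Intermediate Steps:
(19053 - 46449)/(9810 - 34717) = -27396/(-24907) = -27396*(-1/24907) = 27396/24907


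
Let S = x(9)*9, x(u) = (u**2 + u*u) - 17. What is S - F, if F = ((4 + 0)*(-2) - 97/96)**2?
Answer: 11278655/9216 ≈ 1223.8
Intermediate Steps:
x(u) = -17 + 2*u**2 (x(u) = (u**2 + u**2) - 17 = 2*u**2 - 17 = -17 + 2*u**2)
S = 1305 (S = (-17 + 2*9**2)*9 = (-17 + 2*81)*9 = (-17 + 162)*9 = 145*9 = 1305)
F = 748225/9216 (F = (4*(-2) - 97*1/96)**2 = (-8 - 97/96)**2 = (-865/96)**2 = 748225/9216 ≈ 81.188)
S - F = 1305 - 1*748225/9216 = 1305 - 748225/9216 = 11278655/9216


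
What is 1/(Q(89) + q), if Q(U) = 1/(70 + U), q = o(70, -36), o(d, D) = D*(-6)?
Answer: 159/34345 ≈ 0.0046295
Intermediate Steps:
o(d, D) = -6*D
q = 216 (q = -6*(-36) = 216)
1/(Q(89) + q) = 1/(1/(70 + 89) + 216) = 1/(1/159 + 216) = 1/(34345/159) = 159/34345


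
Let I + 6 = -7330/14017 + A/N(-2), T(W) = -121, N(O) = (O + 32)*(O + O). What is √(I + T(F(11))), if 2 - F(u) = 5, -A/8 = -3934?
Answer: I*√17231493309315/210255 ≈ 19.743*I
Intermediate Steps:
A = 31472 (A = -8*(-3934) = 31472)
N(O) = 2*O*(32 + O) (N(O) = (32 + O)*(2*O) = 2*O*(32 + O))
F(u) = -3 (F(u) = 2 - 1*5 = 2 - 5 = -3)
I = -56514358/210255 (I = -6 + (-7330/14017 + 31472/((2*(-2)*(32 - 2)))) = -6 + (-7330*1/14017 + 31472/((2*(-2)*30))) = -6 + (-7330/14017 + 31472/(-120)) = -6 + (-7330/14017 + 31472*(-1/120)) = -6 + (-7330/14017 - 3934/15) = -6 - 55252828/210255 = -56514358/210255 ≈ -268.79)
√(I + T(F(11))) = √(-56514358/210255 - 121) = √(-81955213/210255) = I*√17231493309315/210255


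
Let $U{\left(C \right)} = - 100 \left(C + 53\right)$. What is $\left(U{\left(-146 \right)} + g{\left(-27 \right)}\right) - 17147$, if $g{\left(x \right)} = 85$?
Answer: $-7762$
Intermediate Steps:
$U{\left(C \right)} = -5300 - 100 C$ ($U{\left(C \right)} = - 100 \left(53 + C\right) = -5300 - 100 C$)
$\left(U{\left(-146 \right)} + g{\left(-27 \right)}\right) - 17147 = \left(\left(-5300 - -14600\right) + 85\right) - 17147 = \left(\left(-5300 + 14600\right) + 85\right) - 17147 = \left(9300 + 85\right) - 17147 = 9385 - 17147 = -7762$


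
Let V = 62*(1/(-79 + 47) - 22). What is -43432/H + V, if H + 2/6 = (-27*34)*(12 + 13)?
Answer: -1502653869/1101616 ≈ -1364.0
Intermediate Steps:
H = -68851/3 (H = -1/3 + (-27*34)*(12 + 13) = -1/3 - 918*25 = -1/3 - 22950 = -68851/3 ≈ -22950.)
V = -21855/16 (V = 62*(1/(-32) - 22) = 62*(-1/32 - 22) = 62*(-705/32) = -21855/16 ≈ -1365.9)
-43432/H + V = -43432/(-68851/3) - 21855/16 = -43432*(-3/68851) - 21855/16 = 130296/68851 - 21855/16 = -1502653869/1101616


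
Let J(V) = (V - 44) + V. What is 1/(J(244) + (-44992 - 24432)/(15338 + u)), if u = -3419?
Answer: 11919/5222612 ≈ 0.0022822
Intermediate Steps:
J(V) = -44 + 2*V (J(V) = (-44 + V) + V = -44 + 2*V)
1/(J(244) + (-44992 - 24432)/(15338 + u)) = 1/((-44 + 2*244) + (-44992 - 24432)/(15338 - 3419)) = 1/((-44 + 488) - 69424/11919) = 1/(444 - 69424*1/11919) = 1/(444 - 69424/11919) = 1/(5222612/11919) = 11919/5222612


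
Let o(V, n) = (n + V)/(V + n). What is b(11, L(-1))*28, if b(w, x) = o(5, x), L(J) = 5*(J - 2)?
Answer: 28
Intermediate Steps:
L(J) = -10 + 5*J (L(J) = 5*(-2 + J) = -10 + 5*J)
o(V, n) = 1 (o(V, n) = (V + n)/(V + n) = 1)
b(w, x) = 1
b(11, L(-1))*28 = 1*28 = 28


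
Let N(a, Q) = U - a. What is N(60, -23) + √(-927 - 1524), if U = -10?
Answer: -70 + I*√2451 ≈ -70.0 + 49.508*I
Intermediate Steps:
N(a, Q) = -10 - a
N(60, -23) + √(-927 - 1524) = (-10 - 1*60) + √(-927 - 1524) = (-10 - 60) + √(-2451) = -70 + I*√2451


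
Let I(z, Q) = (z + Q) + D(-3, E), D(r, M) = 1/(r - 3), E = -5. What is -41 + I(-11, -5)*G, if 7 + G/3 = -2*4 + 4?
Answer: 985/2 ≈ 492.50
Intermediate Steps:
D(r, M) = 1/(-3 + r)
I(z, Q) = -⅙ + Q + z (I(z, Q) = (z + Q) + 1/(-3 - 3) = (Q + z) + 1/(-6) = (Q + z) - ⅙ = -⅙ + Q + z)
G = -33 (G = -21 + 3*(-2*4 + 4) = -21 + 3*(-8 + 4) = -21 + 3*(-4) = -21 - 12 = -33)
-41 + I(-11, -5)*G = -41 + (-⅙ - 5 - 11)*(-33) = -41 - 97/6*(-33) = -41 + 1067/2 = 985/2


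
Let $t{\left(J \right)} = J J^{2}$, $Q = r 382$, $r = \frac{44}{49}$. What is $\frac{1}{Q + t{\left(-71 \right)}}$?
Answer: $- \frac{49}{17520831} \approx -2.7967 \cdot 10^{-6}$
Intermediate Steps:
$r = \frac{44}{49}$ ($r = 44 \cdot \frac{1}{49} = \frac{44}{49} \approx 0.89796$)
$Q = \frac{16808}{49}$ ($Q = \frac{44}{49} \cdot 382 = \frac{16808}{49} \approx 343.02$)
$t{\left(J \right)} = J^{3}$
$\frac{1}{Q + t{\left(-71 \right)}} = \frac{1}{\frac{16808}{49} + \left(-71\right)^{3}} = \frac{1}{\frac{16808}{49} - 357911} = \frac{1}{- \frac{17520831}{49}} = - \frac{49}{17520831}$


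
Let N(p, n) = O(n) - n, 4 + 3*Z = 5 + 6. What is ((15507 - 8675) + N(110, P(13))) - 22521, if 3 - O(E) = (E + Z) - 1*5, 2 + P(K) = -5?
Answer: -47008/3 ≈ -15669.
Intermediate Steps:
Z = 7/3 (Z = -4/3 + (5 + 6)/3 = -4/3 + (⅓)*11 = -4/3 + 11/3 = 7/3 ≈ 2.3333)
P(K) = -7 (P(K) = -2 - 5 = -7)
O(E) = 17/3 - E (O(E) = 3 - ((E + 7/3) - 1*5) = 3 - ((7/3 + E) - 5) = 3 - (-8/3 + E) = 3 + (8/3 - E) = 17/3 - E)
N(p, n) = 17/3 - 2*n (N(p, n) = (17/3 - n) - n = 17/3 - 2*n)
((15507 - 8675) + N(110, P(13))) - 22521 = ((15507 - 8675) + (17/3 - 2*(-7))) - 22521 = (6832 + (17/3 + 14)) - 22521 = (6832 + 59/3) - 22521 = 20555/3 - 22521 = -47008/3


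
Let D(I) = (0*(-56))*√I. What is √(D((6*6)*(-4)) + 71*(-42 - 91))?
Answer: I*√9443 ≈ 97.175*I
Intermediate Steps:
D(I) = 0 (D(I) = 0*√I = 0)
√(D((6*6)*(-4)) + 71*(-42 - 91)) = √(0 + 71*(-42 - 91)) = √(0 + 71*(-133)) = √(0 - 9443) = √(-9443) = I*√9443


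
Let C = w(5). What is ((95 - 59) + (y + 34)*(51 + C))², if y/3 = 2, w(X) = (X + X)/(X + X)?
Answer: 4477456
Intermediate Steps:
w(X) = 1 (w(X) = (2*X)/((2*X)) = (2*X)*(1/(2*X)) = 1)
y = 6 (y = 3*2 = 6)
C = 1
((95 - 59) + (y + 34)*(51 + C))² = ((95 - 59) + (6 + 34)*(51 + 1))² = (36 + 40*52)² = (36 + 2080)² = 2116² = 4477456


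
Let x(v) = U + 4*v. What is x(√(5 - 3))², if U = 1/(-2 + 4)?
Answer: 129/4 + 4*√2 ≈ 37.907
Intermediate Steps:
U = ½ (U = 1/2 = ½ ≈ 0.50000)
x(v) = ½ + 4*v
x(√(5 - 3))² = (½ + 4*√(5 - 3))² = (½ + 4*√2)²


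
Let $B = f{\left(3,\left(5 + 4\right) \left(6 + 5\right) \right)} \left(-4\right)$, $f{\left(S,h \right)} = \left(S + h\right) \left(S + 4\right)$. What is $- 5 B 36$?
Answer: $514080$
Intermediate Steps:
$f{\left(S,h \right)} = \left(4 + S\right) \left(S + h\right)$ ($f{\left(S,h \right)} = \left(S + h\right) \left(4 + S\right) = \left(4 + S\right) \left(S + h\right)$)
$B = -2856$ ($B = \left(3^{2} + 4 \cdot 3 + 4 \left(5 + 4\right) \left(6 + 5\right) + 3 \left(5 + 4\right) \left(6 + 5\right)\right) \left(-4\right) = \left(9 + 12 + 4 \cdot 9 \cdot 11 + 3 \cdot 9 \cdot 11\right) \left(-4\right) = \left(9 + 12 + 4 \cdot 99 + 3 \cdot 99\right) \left(-4\right) = \left(9 + 12 + 396 + 297\right) \left(-4\right) = 714 \left(-4\right) = -2856$)
$- 5 B 36 = \left(-5\right) \left(-2856\right) 36 = 14280 \cdot 36 = 514080$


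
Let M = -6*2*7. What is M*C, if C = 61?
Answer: -5124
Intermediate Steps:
M = -84 (M = -12*7 = -84)
M*C = -84*61 = -5124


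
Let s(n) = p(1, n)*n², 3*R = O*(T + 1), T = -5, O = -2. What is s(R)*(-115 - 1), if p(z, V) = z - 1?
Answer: 0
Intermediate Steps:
p(z, V) = -1 + z
R = 8/3 (R = (-2*(-5 + 1))/3 = (-2*(-4))/3 = (⅓)*8 = 8/3 ≈ 2.6667)
s(n) = 0 (s(n) = (-1 + 1)*n² = 0*n² = 0)
s(R)*(-115 - 1) = 0*(-115 - 1) = 0*(-116) = 0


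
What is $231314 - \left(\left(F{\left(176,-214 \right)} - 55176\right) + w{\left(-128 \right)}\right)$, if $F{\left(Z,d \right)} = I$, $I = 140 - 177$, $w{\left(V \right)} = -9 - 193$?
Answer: $286729$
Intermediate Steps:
$w{\left(V \right)} = -202$ ($w{\left(V \right)} = -9 - 193 = -202$)
$I = -37$ ($I = 140 - 177 = -37$)
$F{\left(Z,d \right)} = -37$
$231314 - \left(\left(F{\left(176,-214 \right)} - 55176\right) + w{\left(-128 \right)}\right) = 231314 - \left(\left(-37 - 55176\right) - 202\right) = 231314 - \left(-55213 - 202\right) = 231314 - -55415 = 231314 + 55415 = 286729$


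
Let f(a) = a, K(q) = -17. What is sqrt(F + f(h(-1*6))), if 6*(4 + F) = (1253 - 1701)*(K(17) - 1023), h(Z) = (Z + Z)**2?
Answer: 2*sqrt(175035)/3 ≈ 278.91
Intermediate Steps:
h(Z) = 4*Z**2 (h(Z) = (2*Z)**2 = 4*Z**2)
F = 232948/3 (F = -4 + ((1253 - 1701)*(-17 - 1023))/6 = -4 + (-448*(-1040))/6 = -4 + (1/6)*465920 = -4 + 232960/3 = 232948/3 ≈ 77649.)
sqrt(F + f(h(-1*6))) = sqrt(232948/3 + 4*(-1*6)**2) = sqrt(232948/3 + 4*(-6)**2) = sqrt(232948/3 + 4*36) = sqrt(232948/3 + 144) = sqrt(233380/3) = 2*sqrt(175035)/3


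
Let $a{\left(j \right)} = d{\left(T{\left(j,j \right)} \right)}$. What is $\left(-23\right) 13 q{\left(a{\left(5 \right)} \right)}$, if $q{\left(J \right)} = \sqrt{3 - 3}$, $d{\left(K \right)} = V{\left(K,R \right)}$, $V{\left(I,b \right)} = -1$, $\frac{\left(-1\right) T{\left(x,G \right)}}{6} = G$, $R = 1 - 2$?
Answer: $0$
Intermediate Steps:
$R = -1$
$T{\left(x,G \right)} = - 6 G$
$d{\left(K \right)} = -1$
$a{\left(j \right)} = -1$
$q{\left(J \right)} = 0$ ($q{\left(J \right)} = \sqrt{0} = 0$)
$\left(-23\right) 13 q{\left(a{\left(5 \right)} \right)} = \left(-23\right) 13 \cdot 0 = \left(-299\right) 0 = 0$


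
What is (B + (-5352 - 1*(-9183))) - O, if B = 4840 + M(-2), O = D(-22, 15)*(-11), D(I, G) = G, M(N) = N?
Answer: 8834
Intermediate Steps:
O = -165 (O = 15*(-11) = -165)
B = 4838 (B = 4840 - 2 = 4838)
(B + (-5352 - 1*(-9183))) - O = (4838 + (-5352 - 1*(-9183))) - 1*(-165) = (4838 + (-5352 + 9183)) + 165 = (4838 + 3831) + 165 = 8669 + 165 = 8834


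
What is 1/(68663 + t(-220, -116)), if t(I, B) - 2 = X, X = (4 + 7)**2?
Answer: 1/68786 ≈ 1.4538e-5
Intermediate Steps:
X = 121 (X = 11**2 = 121)
t(I, B) = 123 (t(I, B) = 2 + 121 = 123)
1/(68663 + t(-220, -116)) = 1/(68663 + 123) = 1/68786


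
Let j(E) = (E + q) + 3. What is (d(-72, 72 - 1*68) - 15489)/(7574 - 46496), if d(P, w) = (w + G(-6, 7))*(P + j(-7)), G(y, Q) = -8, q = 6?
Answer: 15209/38922 ≈ 0.39076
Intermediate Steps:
j(E) = 9 + E (j(E) = (E + 6) + 3 = (6 + E) + 3 = 9 + E)
d(P, w) = (-8 + w)*(2 + P) (d(P, w) = (w - 8)*(P + (9 - 7)) = (-8 + w)*(P + 2) = (-8 + w)*(2 + P))
(d(-72, 72 - 1*68) - 15489)/(7574 - 46496) = ((-16 - 8*(-72) + 2*(72 - 1*68) - 72*(72 - 1*68)) - 15489)/(7574 - 46496) = ((-16 + 576 + 2*(72 - 68) - 72*(72 - 68)) - 15489)/(-38922) = ((-16 + 576 + 2*4 - 72*4) - 15489)*(-1/38922) = ((-16 + 576 + 8 - 288) - 15489)*(-1/38922) = (280 - 15489)*(-1/38922) = -15209*(-1/38922) = 15209/38922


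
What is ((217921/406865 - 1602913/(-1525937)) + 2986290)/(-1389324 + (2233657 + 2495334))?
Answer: 6415364009745748/7174510210718515 ≈ 0.89419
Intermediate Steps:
((217921/406865 - 1602913/(-1525937)) + 2986290)/(-1389324 + (2233657 + 2495334)) = ((217921*(1/406865) - 1602913*(-1/1525937)) + 2986290)/(-1389324 + 4728991) = ((217921/406865 + 94289/89761) + 2986290)/3339667 = (57923700866/36520609265 + 2986290)*(1/3339667) = (109061188165677716/36520609265)*(1/3339667) = 6415364009745748/7174510210718515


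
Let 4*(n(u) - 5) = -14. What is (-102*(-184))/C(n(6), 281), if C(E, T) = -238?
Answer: -552/7 ≈ -78.857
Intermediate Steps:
n(u) = 3/2 (n(u) = 5 + (¼)*(-14) = 5 - 7/2 = 3/2)
(-102*(-184))/C(n(6), 281) = -102*(-184)/(-238) = 18768*(-1/238) = -552/7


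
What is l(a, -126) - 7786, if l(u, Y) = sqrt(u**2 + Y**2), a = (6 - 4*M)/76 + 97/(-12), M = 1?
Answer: -7786 + sqrt(828672553)/228 ≈ -7659.7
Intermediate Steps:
a = -1837/228 (a = (6 - 4*1)/76 + 97/(-12) = (6 - 4)*(1/76) + 97*(-1/12) = 2*(1/76) - 97/12 = 1/38 - 97/12 = -1837/228 ≈ -8.0570)
l(u, Y) = sqrt(Y**2 + u**2)
l(a, -126) - 7786 = sqrt((-126)**2 + (-1837/228)**2) - 7786 = sqrt(15876 + 3374569/51984) - 7786 = sqrt(828672553/51984) - 7786 = sqrt(828672553)/228 - 7786 = -7786 + sqrt(828672553)/228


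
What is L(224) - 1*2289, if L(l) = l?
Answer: -2065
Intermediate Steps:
L(224) - 1*2289 = 224 - 1*2289 = 224 - 2289 = -2065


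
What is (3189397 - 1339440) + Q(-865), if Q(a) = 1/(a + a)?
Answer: 3200425609/1730 ≈ 1.8500e+6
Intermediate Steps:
Q(a) = 1/(2*a)
(3189397 - 1339440) + Q(-865) = (3189397 - 1339440) + (1/2)/(-865) = 1849957 + (1/2)*(-1/865) = 1849957 - 1/1730 = 3200425609/1730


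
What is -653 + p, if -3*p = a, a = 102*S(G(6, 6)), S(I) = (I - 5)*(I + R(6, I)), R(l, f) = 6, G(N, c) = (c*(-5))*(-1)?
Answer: -31253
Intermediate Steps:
G(N, c) = 5*c (G(N, c) = -5*c*(-1) = 5*c)
S(I) = (-5 + I)*(6 + I) (S(I) = (I - 5)*(I + 6) = (-5 + I)*(6 + I))
a = 91800 (a = 102*(-30 + 5*6 + (5*6)²) = 102*(-30 + 30 + 30²) = 102*(-30 + 30 + 900) = 102*900 = 91800)
p = -30600 (p = -⅓*91800 = -30600)
-653 + p = -653 - 30600 = -31253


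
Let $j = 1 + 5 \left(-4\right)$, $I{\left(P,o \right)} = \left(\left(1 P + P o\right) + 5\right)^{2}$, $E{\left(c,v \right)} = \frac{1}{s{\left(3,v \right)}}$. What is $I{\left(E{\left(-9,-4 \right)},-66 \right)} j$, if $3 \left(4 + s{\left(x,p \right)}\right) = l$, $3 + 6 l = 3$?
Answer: $- \frac{137275}{16} \approx -8579.7$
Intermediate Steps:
$l = 0$ ($l = - \frac{1}{2} + \frac{1}{6} \cdot 3 = - \frac{1}{2} + \frac{1}{2} = 0$)
$s{\left(x,p \right)} = -4$ ($s{\left(x,p \right)} = -4 + \frac{1}{3} \cdot 0 = -4 + 0 = -4$)
$E{\left(c,v \right)} = - \frac{1}{4}$ ($E{\left(c,v \right)} = \frac{1}{-4} = - \frac{1}{4}$)
$I{\left(P,o \right)} = \left(5 + P + P o\right)^{2}$ ($I{\left(P,o \right)} = \left(\left(P + P o\right) + 5\right)^{2} = \left(5 + P + P o\right)^{2}$)
$j = -19$ ($j = 1 - 20 = -19$)
$I{\left(E{\left(-9,-4 \right)},-66 \right)} j = \left(5 - \frac{1}{4} - - \frac{33}{2}\right)^{2} \left(-19\right) = \left(5 - \frac{1}{4} + \frac{33}{2}\right)^{2} \left(-19\right) = \left(\frac{85}{4}\right)^{2} \left(-19\right) = \frac{7225}{16} \left(-19\right) = - \frac{137275}{16}$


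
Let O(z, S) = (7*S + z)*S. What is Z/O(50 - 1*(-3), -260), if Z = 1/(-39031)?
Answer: -1/17931622020 ≈ -5.5767e-11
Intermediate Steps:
O(z, S) = S*(z + 7*S) (O(z, S) = (z + 7*S)*S = S*(z + 7*S))
Z = -1/39031 ≈ -2.5621e-5
Z/O(50 - 1*(-3), -260) = -(-1/(260*((50 - 1*(-3)) + 7*(-260))))/39031 = -(-1/(260*((50 + 3) - 1820)))/39031 = -(-1/(260*(53 - 1820)))/39031 = -1/(39031*((-260*(-1767)))) = -1/39031/459420 = -1/39031*1/459420 = -1/17931622020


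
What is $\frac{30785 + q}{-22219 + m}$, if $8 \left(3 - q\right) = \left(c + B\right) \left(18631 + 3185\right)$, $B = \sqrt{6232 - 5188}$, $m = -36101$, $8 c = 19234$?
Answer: $\frac{26102407}{233280} + \frac{101 \sqrt{29}}{360} \approx 113.4$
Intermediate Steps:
$c = \frac{9617}{4}$ ($c = \frac{1}{8} \cdot 19234 = \frac{9617}{4} \approx 2404.3$)
$B = 6 \sqrt{29}$ ($B = \sqrt{1044} = 6 \sqrt{29} \approx 32.311$)
$q = - \frac{26225547}{4} - 16362 \sqrt{29}$ ($q = 3 - \frac{\left(\frac{9617}{4} + 6 \sqrt{29}\right) \left(18631 + 3185\right)}{8} = 3 - \frac{\left(\frac{9617}{4} + 6 \sqrt{29}\right) 21816}{8} = 3 - \frac{52451118 + 130896 \sqrt{29}}{8} = 3 - \left(\frac{26225559}{4} + 16362 \sqrt{29}\right) = - \frac{26225547}{4} - 16362 \sqrt{29} \approx -6.6445 \cdot 10^{6}$)
$\frac{30785 + q}{-22219 + m} = \frac{30785 - \left(\frac{26225547}{4} + 16362 \sqrt{29}\right)}{-22219 - 36101} = \frac{- \frac{26102407}{4} - 16362 \sqrt{29}}{-58320} = \left(- \frac{26102407}{4} - 16362 \sqrt{29}\right) \left(- \frac{1}{58320}\right) = \frac{26102407}{233280} + \frac{101 \sqrt{29}}{360}$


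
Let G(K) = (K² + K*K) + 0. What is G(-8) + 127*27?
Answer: 3557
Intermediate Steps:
G(K) = 2*K² (G(K) = (K² + K²) + 0 = 2*K² + 0 = 2*K²)
G(-8) + 127*27 = 2*(-8)² + 127*27 = 2*64 + 3429 = 128 + 3429 = 3557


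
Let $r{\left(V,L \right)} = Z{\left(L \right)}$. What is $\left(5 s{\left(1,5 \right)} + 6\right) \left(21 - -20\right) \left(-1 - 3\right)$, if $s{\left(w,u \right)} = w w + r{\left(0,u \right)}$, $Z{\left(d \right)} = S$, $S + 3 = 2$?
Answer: $-984$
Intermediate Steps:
$S = -1$ ($S = -3 + 2 = -1$)
$Z{\left(d \right)} = -1$
$r{\left(V,L \right)} = -1$
$s{\left(w,u \right)} = -1 + w^{2}$ ($s{\left(w,u \right)} = w w - 1 = w^{2} - 1 = -1 + w^{2}$)
$\left(5 s{\left(1,5 \right)} + 6\right) \left(21 - -20\right) \left(-1 - 3\right) = \left(5 \left(-1 + 1^{2}\right) + 6\right) \left(21 - -20\right) \left(-1 - 3\right) = \left(5 \left(-1 + 1\right) + 6\right) \left(21 + 20\right) \left(-4\right) = \left(5 \cdot 0 + 6\right) 41 \left(-4\right) = \left(0 + 6\right) 41 \left(-4\right) = 6 \cdot 41 \left(-4\right) = 246 \left(-4\right) = -984$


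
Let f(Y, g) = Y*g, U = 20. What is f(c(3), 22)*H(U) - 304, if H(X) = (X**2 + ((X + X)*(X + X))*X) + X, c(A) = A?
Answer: 2139416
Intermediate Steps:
H(X) = X + X**2 + 4*X**3 (H(X) = (X**2 + ((2*X)*(2*X))*X) + X = (X**2 + (4*X**2)*X) + X = (X**2 + 4*X**3) + X = X + X**2 + 4*X**3)
f(c(3), 22)*H(U) - 304 = (3*22)*(20*(1 + 20 + 4*20**2)) - 304 = 66*(20*(1 + 20 + 4*400)) - 304 = 66*(20*(1 + 20 + 1600)) - 304 = 66*(20*1621) - 304 = 66*32420 - 304 = 2139720 - 304 = 2139416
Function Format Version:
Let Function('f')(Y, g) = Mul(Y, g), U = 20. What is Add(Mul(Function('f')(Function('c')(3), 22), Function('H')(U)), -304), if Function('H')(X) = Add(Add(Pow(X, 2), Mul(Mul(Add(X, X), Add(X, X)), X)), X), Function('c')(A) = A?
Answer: 2139416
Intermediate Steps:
Function('H')(X) = Add(X, Pow(X, 2), Mul(4, Pow(X, 3))) (Function('H')(X) = Add(Add(Pow(X, 2), Mul(Mul(Mul(2, X), Mul(2, X)), X)), X) = Add(Add(Pow(X, 2), Mul(Mul(4, Pow(X, 2)), X)), X) = Add(Add(Pow(X, 2), Mul(4, Pow(X, 3))), X) = Add(X, Pow(X, 2), Mul(4, Pow(X, 3))))
Add(Mul(Function('f')(Function('c')(3), 22), Function('H')(U)), -304) = Add(Mul(Mul(3, 22), Mul(20, Add(1, 20, Mul(4, Pow(20, 2))))), -304) = Add(Mul(66, Mul(20, Add(1, 20, Mul(4, 400)))), -304) = Add(Mul(66, Mul(20, Add(1, 20, 1600))), -304) = Add(Mul(66, Mul(20, 1621)), -304) = Add(Mul(66, 32420), -304) = Add(2139720, -304) = 2139416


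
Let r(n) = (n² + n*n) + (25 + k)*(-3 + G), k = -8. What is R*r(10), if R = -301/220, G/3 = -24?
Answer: 64715/44 ≈ 1470.8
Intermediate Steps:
G = -72 (G = 3*(-24) = -72)
R = -301/220 (R = -301*1/220 = -301/220 ≈ -1.3682)
r(n) = -1275 + 2*n² (r(n) = (n² + n*n) + (25 - 8)*(-3 - 72) = (n² + n²) + 17*(-75) = 2*n² - 1275 = -1275 + 2*n²)
R*r(10) = -301*(-1275 + 2*10²)/220 = -301*(-1275 + 2*100)/220 = -301*(-1275 + 200)/220 = -301/220*(-1075) = 64715/44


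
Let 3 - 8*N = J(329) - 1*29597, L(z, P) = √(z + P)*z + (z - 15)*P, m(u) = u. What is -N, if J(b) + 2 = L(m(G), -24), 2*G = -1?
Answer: -14615/4 - 7*I*√2/32 ≈ -3653.8 - 0.30936*I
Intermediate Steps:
G = -½ (G = (½)*(-1) = -½ ≈ -0.50000)
L(z, P) = P*(-15 + z) + z*√(P + z) (L(z, P) = √(P + z)*z + (-15 + z)*P = z*√(P + z) + P*(-15 + z) = P*(-15 + z) + z*√(P + z))
J(b) = 370 - 7*I*√2/4 (J(b) = -2 + (-15*(-24) - 24*(-½) - √(-24 - ½)/2) = -2 + (360 + 12 - 7*I*√2/4) = -2 + (372 - 7*I*√2/4) = 370 - 7*I*√2/4)
N = 14615/4 + 7*I*√2/32 (N = 3/8 - ((370 - 7*I*√2/4) - 1*29597)/8 = 3/8 - ((370 - 7*I*√2/4) - 29597)/8 = 3/8 - (-29227 - 7*I*√2/4)/8 = 3/8 + (29227/8 + 7*I*√2/32) = 14615/4 + 7*I*√2/32 ≈ 3653.8 + 0.30936*I)
-N = -(14615/4 + 7*I*√2/32) = -14615/4 - 7*I*√2/32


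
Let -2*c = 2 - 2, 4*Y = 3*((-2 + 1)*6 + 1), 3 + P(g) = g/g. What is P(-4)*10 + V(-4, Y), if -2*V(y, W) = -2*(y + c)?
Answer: -24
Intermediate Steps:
P(g) = -2 (P(g) = -3 + g/g = -3 + 1 = -2)
Y = -15/4 (Y = (3*((-2 + 1)*6 + 1))/4 = (3*(-1*6 + 1))/4 = (3*(-6 + 1))/4 = (3*(-5))/4 = (¼)*(-15) = -15/4 ≈ -3.7500)
c = 0 (c = -(2 - 2)/2 = -½*0 = 0)
V(y, W) = y (V(y, W) = -(-1)*(y + 0) = -(-1)*y = y)
P(-4)*10 + V(-4, Y) = -2*10 - 4 = -20 - 4 = -24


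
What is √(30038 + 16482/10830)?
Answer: 3*√30122965/95 ≈ 173.32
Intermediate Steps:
√(30038 + 16482/10830) = √(30038 + 16482*(1/10830)) = √(30038 + 2747/1805) = √(54221337/1805) = 3*√30122965/95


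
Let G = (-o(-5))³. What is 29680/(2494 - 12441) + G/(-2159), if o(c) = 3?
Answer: -9115793/3067939 ≈ -2.9713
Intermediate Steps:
G = -27 (G = (-1*3)³ = (-3)³ = -27)
29680/(2494 - 12441) + G/(-2159) = 29680/(2494 - 12441) - 27/(-2159) = 29680/(-9947) - 27*(-1/2159) = 29680*(-1/9947) + 27/2159 = -4240/1421 + 27/2159 = -9115793/3067939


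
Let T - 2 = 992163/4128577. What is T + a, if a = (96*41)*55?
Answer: 893763598277/4128577 ≈ 2.1648e+5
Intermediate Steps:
T = 9249317/4128577 (T = 2 + 992163/4128577 = 9249317/4128577 ≈ 2.2403)
a = 216480 (a = 3936*55 = 216480)
T + a = 9249317/4128577 + 216480 = 893763598277/4128577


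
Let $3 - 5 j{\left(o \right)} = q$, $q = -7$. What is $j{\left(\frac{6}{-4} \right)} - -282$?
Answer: $284$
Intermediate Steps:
$j{\left(o \right)} = 2$ ($j{\left(o \right)} = \frac{3}{5} - - \frac{7}{5} = \frac{3}{5} + \frac{7}{5} = 2$)
$j{\left(\frac{6}{-4} \right)} - -282 = 2 - -282 = 2 + 282 = 284$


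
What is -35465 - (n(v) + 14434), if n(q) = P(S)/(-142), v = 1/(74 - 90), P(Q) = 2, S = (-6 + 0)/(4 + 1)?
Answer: -3542828/71 ≈ -49899.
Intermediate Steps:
S = -6/5 ≈ -1.2000
v = -1/16 (v = 1/(-16) = -1/16 ≈ -0.062500)
n(q) = -1/71 (n(q) = 2/(-142) = 2*(-1/142) = -1/71)
-35465 - (n(v) + 14434) = -35465 - (-1/71 + 14434) = -35465 - 1*1024813/71 = -35465 - 1024813/71 = -3542828/71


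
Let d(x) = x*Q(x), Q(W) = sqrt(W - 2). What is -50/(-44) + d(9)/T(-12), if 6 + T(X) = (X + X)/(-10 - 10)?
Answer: 25/22 - 15*sqrt(7)/8 ≈ -3.8244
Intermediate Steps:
Q(W) = sqrt(-2 + W)
T(X) = -6 - X/10 (T(X) = -6 + (X + X)/(-10 - 10) = -6 + (2*X)/(-20) = -6 + (2*X)*(-1/20) = -6 - X/10)
d(x) = x*sqrt(-2 + x)
-50/(-44) + d(9)/T(-12) = -50/(-44) + (9*sqrt(-2 + 9))/(-6 - 1/10*(-12)) = -50*(-1/44) + (9*sqrt(7))/(-6 + 6/5) = 25/22 + (9*sqrt(7))/(-24/5) = 25/22 + (9*sqrt(7))*(-5/24) = 25/22 - 15*sqrt(7)/8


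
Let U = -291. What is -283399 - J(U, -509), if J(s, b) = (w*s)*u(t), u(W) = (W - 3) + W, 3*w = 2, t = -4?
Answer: -285533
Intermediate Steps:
w = 2/3 (w = (1/3)*2 = 2/3 ≈ 0.66667)
u(W) = -3 + 2*W (u(W) = (-3 + W) + W = -3 + 2*W)
J(s, b) = -22*s/3 (J(s, b) = (2*s/3)*(-3 + 2*(-4)) = (2*s/3)*(-3 - 8) = (2*s/3)*(-11) = -22*s/3)
-283399 - J(U, -509) = -283399 - (-22)*(-291)/3 = -283399 - 1*2134 = -283399 - 2134 = -285533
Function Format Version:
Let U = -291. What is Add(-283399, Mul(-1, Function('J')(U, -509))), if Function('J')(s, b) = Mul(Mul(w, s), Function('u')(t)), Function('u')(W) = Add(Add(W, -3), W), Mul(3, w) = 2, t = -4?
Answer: -285533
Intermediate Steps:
w = Rational(2, 3) (w = Mul(Rational(1, 3), 2) = Rational(2, 3) ≈ 0.66667)
Function('u')(W) = Add(-3, Mul(2, W)) (Function('u')(W) = Add(Add(-3, W), W) = Add(-3, Mul(2, W)))
Function('J')(s, b) = Mul(Rational(-22, 3), s) (Function('J')(s, b) = Mul(Mul(Rational(2, 3), s), Add(-3, Mul(2, -4))) = Mul(Mul(Rational(2, 3), s), Add(-3, -8)) = Mul(Mul(Rational(2, 3), s), -11) = Mul(Rational(-22, 3), s))
Add(-283399, Mul(-1, Function('J')(U, -509))) = Add(-283399, Mul(-1, Mul(Rational(-22, 3), -291))) = Add(-283399, Mul(-1, 2134)) = Add(-283399, -2134) = -285533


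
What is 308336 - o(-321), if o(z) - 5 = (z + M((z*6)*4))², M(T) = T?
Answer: -64092294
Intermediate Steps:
o(z) = 5 + 625*z² (o(z) = 5 + (z + (z*6)*4)² = 5 + (z + (6*z)*4)² = 5 + (z + 24*z)² = 5 + (25*z)² = 5 + 625*z²)
308336 - o(-321) = 308336 - (5 + 625*(-321)²) = 308336 - (5 + 625*103041) = 308336 - (5 + 64400625) = 308336 - 1*64400630 = 308336 - 64400630 = -64092294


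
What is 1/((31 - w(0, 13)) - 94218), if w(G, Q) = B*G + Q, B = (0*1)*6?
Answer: -1/94200 ≈ -1.0616e-5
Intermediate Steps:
B = 0 (B = 0*6 = 0)
w(G, Q) = Q (w(G, Q) = 0*G + Q = 0 + Q = Q)
1/((31 - w(0, 13)) - 94218) = 1/((31 - 1*13) - 94218) = 1/((31 - 13) - 94218) = 1/(18 - 94218) = 1/(-94200) = -1/94200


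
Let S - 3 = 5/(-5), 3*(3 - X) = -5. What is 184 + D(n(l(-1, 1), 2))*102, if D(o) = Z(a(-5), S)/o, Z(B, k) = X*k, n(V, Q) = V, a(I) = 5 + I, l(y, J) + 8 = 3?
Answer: -32/5 ≈ -6.4000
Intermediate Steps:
l(y, J) = -5 (l(y, J) = -8 + 3 = -5)
X = 14/3 (X = 3 - ⅓*(-5) = 3 + 5/3 = 14/3 ≈ 4.6667)
S = 2 (S = 3 + 5/(-5) = 3 + 5*(-⅕) = 3 - 1 = 2)
Z(B, k) = 14*k/3
D(o) = 28/(3*o) (D(o) = ((14/3)*2)/o = 28/(3*o))
184 + D(n(l(-1, 1), 2))*102 = 184 + ((28/3)/(-5))*102 = 184 + ((28/3)*(-⅕))*102 = 184 - 28/15*102 = 184 - 952/5 = -32/5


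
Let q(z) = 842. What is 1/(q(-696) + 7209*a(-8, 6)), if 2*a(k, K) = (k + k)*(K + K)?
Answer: -1/691222 ≈ -1.4467e-6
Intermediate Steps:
a(k, K) = 2*K*k (a(k, K) = ((k + k)*(K + K))/2 = ((2*k)*(2*K))/2 = (4*K*k)/2 = 2*K*k)
1/(q(-696) + 7209*a(-8, 6)) = 1/(842 + 7209*(2*6*(-8))) = 1/(842 + 7209*(-96)) = 1/(842 - 692064) = 1/(-691222) = -1/691222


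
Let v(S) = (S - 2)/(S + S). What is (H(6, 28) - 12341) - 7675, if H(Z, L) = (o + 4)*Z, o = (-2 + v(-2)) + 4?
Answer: -19974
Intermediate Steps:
v(S) = (-2 + S)/(2*S) (v(S) = (-2 + S)/((2*S)) = (-2 + S)*(1/(2*S)) = (-2 + S)/(2*S))
o = 3 (o = (-2 + (½)*(-2 - 2)/(-2)) + 4 = (-2 + (½)*(-½)*(-4)) + 4 = (-2 + 1) + 4 = -1 + 4 = 3)
H(Z, L) = 7*Z (H(Z, L) = (3 + 4)*Z = 7*Z)
(H(6, 28) - 12341) - 7675 = (7*6 - 12341) - 7675 = (42 - 12341) - 7675 = -12299 - 7675 = -19974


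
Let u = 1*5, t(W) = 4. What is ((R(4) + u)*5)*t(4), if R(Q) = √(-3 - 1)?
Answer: 100 + 40*I ≈ 100.0 + 40.0*I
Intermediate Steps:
R(Q) = 2*I (R(Q) = √(-4) = 2*I)
u = 5
((R(4) + u)*5)*t(4) = ((2*I + 5)*5)*4 = ((5 + 2*I)*5)*4 = (25 + 10*I)*4 = 100 + 40*I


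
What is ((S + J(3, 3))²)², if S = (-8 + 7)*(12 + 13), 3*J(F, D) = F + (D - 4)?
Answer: 28398241/81 ≈ 3.5060e+5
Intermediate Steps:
J(F, D) = -4/3 + D/3 + F/3 (J(F, D) = (F + (D - 4))/3 = (F + (-4 + D))/3 = (-4 + D + F)/3 = -4/3 + D/3 + F/3)
S = -25 (S = -1*25 = -25)
((S + J(3, 3))²)² = ((-25 + (-4/3 + (⅓)*3 + (⅓)*3))²)² = ((-25 + (-4/3 + 1 + 1))²)² = ((-25 + ⅔)²)² = ((-73/3)²)² = (5329/9)² = 28398241/81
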